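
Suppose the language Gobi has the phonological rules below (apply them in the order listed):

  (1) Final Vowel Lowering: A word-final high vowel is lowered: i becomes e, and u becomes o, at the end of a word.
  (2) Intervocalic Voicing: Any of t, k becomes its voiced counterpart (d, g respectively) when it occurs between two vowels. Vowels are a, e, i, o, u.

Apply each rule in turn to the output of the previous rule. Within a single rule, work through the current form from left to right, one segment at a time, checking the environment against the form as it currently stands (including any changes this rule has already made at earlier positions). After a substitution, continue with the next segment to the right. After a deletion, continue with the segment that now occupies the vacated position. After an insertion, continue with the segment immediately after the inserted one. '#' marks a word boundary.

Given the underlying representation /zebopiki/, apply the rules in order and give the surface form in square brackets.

[zebopige]

(1) Final Vowel Lowering: [zebopiki] → [zebopike]
(2) Intervocalic Voicing: [zebopike] → [zebopige]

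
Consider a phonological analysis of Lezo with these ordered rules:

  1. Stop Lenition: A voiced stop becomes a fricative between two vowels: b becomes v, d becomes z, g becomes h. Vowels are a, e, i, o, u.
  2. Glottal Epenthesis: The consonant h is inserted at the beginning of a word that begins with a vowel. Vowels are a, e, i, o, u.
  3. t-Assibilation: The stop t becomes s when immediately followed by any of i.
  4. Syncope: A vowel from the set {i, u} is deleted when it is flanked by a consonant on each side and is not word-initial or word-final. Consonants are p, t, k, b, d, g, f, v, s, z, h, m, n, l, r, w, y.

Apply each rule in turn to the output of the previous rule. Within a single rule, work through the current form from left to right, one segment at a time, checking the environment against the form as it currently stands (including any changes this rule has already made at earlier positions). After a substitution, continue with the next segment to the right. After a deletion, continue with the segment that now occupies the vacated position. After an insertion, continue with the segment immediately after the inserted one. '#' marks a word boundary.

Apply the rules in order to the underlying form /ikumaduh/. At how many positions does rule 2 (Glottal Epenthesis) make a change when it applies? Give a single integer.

1 Stop Lenition: [ikumaduh] → [ikumazuh]
2 Glottal Epenthesis: [ikumazuh] → [hikumazuh]
3 t-Assibilation: no change — [hikumazuh]
4 Syncope: [hikumazuh] → [hkmazh]
Rule 2 changed 1 position(s).

1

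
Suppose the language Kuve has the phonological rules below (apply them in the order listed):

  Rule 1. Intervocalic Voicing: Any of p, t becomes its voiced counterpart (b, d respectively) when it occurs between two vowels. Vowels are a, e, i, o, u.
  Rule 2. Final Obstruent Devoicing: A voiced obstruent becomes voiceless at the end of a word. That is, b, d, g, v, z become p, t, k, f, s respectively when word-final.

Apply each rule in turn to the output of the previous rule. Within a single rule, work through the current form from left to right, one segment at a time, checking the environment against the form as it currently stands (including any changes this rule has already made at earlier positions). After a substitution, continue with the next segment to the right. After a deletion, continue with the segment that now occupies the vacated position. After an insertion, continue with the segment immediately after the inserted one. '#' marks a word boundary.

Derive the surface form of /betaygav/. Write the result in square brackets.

[bedaygaf]

Rule 1 Intervocalic Voicing: [betaygav] → [bedaygav]
Rule 2 Final Obstruent Devoicing: [bedaygav] → [bedaygaf]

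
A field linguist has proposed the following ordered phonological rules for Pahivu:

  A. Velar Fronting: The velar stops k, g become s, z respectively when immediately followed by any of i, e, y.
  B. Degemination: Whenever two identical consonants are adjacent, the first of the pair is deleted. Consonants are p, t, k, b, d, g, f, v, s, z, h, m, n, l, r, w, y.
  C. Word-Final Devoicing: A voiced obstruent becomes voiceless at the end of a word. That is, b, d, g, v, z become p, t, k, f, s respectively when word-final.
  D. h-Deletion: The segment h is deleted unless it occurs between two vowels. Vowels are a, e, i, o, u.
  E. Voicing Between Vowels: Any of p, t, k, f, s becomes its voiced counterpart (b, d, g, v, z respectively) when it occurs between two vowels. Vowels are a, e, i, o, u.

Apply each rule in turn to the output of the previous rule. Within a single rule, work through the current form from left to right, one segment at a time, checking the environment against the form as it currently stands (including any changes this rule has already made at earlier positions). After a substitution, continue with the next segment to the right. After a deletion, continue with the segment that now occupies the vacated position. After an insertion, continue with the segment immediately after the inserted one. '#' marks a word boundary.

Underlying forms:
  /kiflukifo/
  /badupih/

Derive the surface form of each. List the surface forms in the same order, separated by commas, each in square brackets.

/kiflukifo/:
  A Velar Fronting: [kiflukifo] → [siflusifo]
  B Degemination: no change — [siflusifo]
  C Word-Final Devoicing: no change — [siflusifo]
  D h-Deletion: no change — [siflusifo]
  E Voicing Between Vowels: [siflusifo] → [sifluzivo]
/badupih/:
  A Velar Fronting: no change — [badupih]
  B Degemination: no change — [badupih]
  C Word-Final Devoicing: no change — [badupih]
  D h-Deletion: [badupih] → [badupi]
  E Voicing Between Vowels: [badupi] → [badubi]

[sifluzivo], [badubi]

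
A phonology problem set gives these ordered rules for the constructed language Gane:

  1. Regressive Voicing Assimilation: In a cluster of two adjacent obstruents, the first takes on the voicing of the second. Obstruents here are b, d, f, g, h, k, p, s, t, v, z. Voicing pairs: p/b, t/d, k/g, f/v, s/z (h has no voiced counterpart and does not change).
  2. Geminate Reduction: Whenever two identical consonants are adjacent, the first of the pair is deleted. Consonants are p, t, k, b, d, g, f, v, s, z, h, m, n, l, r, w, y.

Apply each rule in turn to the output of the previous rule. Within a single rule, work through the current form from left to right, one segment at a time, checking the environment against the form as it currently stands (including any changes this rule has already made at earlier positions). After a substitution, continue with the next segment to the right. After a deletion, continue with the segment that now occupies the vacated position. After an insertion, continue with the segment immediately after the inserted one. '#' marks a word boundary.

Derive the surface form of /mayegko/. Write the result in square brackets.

1 Regressive Voicing Assimilation: [mayegko] → [mayekko]
2 Geminate Reduction: [mayekko] → [mayeko]

[mayeko]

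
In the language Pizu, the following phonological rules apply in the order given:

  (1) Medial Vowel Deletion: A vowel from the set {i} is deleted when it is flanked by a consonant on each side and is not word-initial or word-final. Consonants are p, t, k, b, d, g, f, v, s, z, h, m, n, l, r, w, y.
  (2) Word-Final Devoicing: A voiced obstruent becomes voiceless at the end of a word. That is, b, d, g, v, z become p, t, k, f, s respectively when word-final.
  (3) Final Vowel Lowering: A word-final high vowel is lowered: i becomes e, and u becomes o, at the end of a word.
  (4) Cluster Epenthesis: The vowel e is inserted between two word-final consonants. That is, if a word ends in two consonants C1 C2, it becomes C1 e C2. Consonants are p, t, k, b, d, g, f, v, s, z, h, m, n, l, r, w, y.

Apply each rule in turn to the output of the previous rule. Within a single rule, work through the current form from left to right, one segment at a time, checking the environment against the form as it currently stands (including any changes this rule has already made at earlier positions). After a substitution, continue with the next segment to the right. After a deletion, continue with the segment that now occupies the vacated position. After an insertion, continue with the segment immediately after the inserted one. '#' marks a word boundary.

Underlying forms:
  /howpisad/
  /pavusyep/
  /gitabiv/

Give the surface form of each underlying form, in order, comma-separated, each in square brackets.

/howpisad/:
  (1) Medial Vowel Deletion: [howpisad] → [howpsad]
  (2) Word-Final Devoicing: [howpsad] → [howpsat]
  (3) Final Vowel Lowering: no change — [howpsat]
  (4) Cluster Epenthesis: no change — [howpsat]
/pavusyep/:
  (1) Medial Vowel Deletion: no change — [pavusyep]
  (2) Word-Final Devoicing: no change — [pavusyep]
  (3) Final Vowel Lowering: no change — [pavusyep]
  (4) Cluster Epenthesis: no change — [pavusyep]
/gitabiv/:
  (1) Medial Vowel Deletion: [gitabiv] → [gtabv]
  (2) Word-Final Devoicing: [gtabv] → [gtabf]
  (3) Final Vowel Lowering: no change — [gtabf]
  (4) Cluster Epenthesis: [gtabf] → [gtabef]

[howpsat], [pavusyep], [gtabef]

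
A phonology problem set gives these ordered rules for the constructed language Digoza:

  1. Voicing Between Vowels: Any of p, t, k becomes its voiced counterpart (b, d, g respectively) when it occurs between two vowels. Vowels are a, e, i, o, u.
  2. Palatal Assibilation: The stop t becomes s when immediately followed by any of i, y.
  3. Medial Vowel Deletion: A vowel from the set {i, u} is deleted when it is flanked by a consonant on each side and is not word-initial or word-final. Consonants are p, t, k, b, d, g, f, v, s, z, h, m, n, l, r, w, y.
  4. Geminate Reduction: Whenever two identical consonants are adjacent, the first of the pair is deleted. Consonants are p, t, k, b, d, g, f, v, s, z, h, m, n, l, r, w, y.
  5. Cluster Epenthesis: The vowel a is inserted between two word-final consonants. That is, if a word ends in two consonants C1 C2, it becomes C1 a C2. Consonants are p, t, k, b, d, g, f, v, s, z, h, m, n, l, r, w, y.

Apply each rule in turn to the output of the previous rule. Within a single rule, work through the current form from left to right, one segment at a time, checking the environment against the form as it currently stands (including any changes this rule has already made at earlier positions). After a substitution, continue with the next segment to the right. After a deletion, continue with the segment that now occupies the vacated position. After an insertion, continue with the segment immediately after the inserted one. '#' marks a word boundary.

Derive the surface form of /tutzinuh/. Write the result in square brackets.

1 Voicing Between Vowels: no change — [tutzinuh]
2 Palatal Assibilation: no change — [tutzinuh]
3 Medial Vowel Deletion: [tutzinuh] → [ttznh]
4 Geminate Reduction: [ttznh] → [tznh]
5 Cluster Epenthesis: [tznh] → [tznah]

[tznah]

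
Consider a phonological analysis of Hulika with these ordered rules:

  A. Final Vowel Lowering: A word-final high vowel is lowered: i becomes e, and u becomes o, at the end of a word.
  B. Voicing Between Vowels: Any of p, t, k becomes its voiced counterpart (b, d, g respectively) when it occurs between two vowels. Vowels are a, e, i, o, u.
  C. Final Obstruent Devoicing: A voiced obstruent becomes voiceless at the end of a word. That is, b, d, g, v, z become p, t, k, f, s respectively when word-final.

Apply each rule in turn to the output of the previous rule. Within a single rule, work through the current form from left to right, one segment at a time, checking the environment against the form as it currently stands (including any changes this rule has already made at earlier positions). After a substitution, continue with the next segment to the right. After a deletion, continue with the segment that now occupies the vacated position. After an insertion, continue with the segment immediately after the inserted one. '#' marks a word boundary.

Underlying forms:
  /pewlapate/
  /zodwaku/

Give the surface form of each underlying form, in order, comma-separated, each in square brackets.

/pewlapate/:
  A Final Vowel Lowering: no change — [pewlapate]
  B Voicing Between Vowels: [pewlapate] → [pewlabade]
  C Final Obstruent Devoicing: no change — [pewlabade]
/zodwaku/:
  A Final Vowel Lowering: [zodwaku] → [zodwako]
  B Voicing Between Vowels: [zodwako] → [zodwago]
  C Final Obstruent Devoicing: no change — [zodwago]

[pewlabade], [zodwago]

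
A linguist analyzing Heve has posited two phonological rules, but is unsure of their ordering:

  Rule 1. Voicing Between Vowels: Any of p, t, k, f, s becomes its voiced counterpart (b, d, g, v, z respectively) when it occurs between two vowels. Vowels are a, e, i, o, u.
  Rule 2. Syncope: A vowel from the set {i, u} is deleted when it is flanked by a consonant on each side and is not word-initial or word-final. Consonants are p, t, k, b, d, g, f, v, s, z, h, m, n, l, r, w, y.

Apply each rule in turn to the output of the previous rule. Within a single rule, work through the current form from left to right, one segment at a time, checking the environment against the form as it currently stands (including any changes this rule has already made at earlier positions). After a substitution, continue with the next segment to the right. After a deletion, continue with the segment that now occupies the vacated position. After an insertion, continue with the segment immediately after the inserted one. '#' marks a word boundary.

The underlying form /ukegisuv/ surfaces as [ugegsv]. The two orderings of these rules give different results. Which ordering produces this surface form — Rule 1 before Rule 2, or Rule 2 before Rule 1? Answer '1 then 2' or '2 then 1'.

2 then 1

Order 1 then 2:
  1 Voicing Between Vowels: [ukegisuv] → [ugegizuv]
  2 Syncope: [ugegizuv] → [ugegzv]
  result: [ugegzv]
Order 2 then 1:
  2 Syncope: [ukegisuv] → [ukegsv]
  1 Voicing Between Vowels: [ukegsv] → [ugegsv]
  result: [ugegsv]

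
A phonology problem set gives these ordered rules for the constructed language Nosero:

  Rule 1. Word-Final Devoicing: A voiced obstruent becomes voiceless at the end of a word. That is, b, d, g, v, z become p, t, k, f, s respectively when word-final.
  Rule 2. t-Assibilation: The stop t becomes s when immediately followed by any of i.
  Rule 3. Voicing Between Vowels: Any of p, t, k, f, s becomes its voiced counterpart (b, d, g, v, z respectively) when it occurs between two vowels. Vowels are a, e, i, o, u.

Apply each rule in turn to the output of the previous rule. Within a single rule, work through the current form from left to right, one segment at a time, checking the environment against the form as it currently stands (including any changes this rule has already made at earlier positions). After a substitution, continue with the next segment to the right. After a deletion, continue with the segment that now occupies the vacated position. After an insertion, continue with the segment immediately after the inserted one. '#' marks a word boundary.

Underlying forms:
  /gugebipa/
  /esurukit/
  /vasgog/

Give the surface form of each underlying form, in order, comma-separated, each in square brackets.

[gugebiba], [ezurugit], [vasgok]

/gugebipa/:
  Rule 1 Word-Final Devoicing: no change — [gugebipa]
  Rule 2 t-Assibilation: no change — [gugebipa]
  Rule 3 Voicing Between Vowels: [gugebipa] → [gugebiba]
/esurukit/:
  Rule 1 Word-Final Devoicing: no change — [esurukit]
  Rule 2 t-Assibilation: no change — [esurukit]
  Rule 3 Voicing Between Vowels: [esurukit] → [ezurugit]
/vasgog/:
  Rule 1 Word-Final Devoicing: [vasgog] → [vasgok]
  Rule 2 t-Assibilation: no change — [vasgok]
  Rule 3 Voicing Between Vowels: no change — [vasgok]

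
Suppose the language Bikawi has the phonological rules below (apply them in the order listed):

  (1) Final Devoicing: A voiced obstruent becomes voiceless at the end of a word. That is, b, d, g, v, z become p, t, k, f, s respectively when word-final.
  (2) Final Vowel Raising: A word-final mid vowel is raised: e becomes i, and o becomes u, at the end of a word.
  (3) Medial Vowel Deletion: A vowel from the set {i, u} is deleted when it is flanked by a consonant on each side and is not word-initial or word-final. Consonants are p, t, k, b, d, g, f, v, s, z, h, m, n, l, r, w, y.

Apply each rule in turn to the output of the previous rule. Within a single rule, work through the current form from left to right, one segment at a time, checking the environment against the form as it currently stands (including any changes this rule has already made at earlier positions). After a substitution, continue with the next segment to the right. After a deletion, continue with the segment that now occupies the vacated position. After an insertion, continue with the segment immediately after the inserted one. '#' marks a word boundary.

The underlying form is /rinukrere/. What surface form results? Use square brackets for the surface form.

[rnkreri]

(1) Final Devoicing: no change — [rinukrere]
(2) Final Vowel Raising: [rinukrere] → [rinukreri]
(3) Medial Vowel Deletion: [rinukreri] → [rnkreri]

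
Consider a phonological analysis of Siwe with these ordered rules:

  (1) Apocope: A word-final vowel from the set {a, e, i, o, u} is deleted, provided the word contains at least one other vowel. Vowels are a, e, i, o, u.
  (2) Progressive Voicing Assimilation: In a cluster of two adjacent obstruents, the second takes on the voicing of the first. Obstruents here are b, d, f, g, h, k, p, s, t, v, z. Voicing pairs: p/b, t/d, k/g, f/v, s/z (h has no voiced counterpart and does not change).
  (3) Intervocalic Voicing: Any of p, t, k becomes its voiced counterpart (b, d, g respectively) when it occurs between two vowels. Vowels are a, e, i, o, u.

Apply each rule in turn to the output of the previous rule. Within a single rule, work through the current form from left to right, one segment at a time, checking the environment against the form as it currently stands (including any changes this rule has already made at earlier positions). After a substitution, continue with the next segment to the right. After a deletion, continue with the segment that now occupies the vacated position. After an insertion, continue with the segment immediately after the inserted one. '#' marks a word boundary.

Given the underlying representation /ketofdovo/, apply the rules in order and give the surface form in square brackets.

[kedoftov]

(1) Apocope: [ketofdovo] → [ketofdov]
(2) Progressive Voicing Assimilation: [ketofdov] → [ketoftov]
(3) Intervocalic Voicing: [ketoftov] → [kedoftov]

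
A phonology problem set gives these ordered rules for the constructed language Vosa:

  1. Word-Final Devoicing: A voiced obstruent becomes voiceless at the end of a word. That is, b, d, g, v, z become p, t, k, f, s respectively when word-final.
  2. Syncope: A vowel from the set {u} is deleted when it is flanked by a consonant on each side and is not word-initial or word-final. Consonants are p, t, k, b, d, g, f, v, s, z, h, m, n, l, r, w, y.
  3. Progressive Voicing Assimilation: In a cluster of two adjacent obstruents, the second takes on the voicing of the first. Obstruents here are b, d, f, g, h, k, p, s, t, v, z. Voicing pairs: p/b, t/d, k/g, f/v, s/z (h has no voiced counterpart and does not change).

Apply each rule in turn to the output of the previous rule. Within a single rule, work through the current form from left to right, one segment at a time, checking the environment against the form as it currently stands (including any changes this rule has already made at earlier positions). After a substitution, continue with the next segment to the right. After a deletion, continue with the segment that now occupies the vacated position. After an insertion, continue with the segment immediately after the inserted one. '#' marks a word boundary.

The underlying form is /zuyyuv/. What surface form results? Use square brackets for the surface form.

1 Word-Final Devoicing: [zuyyuv] → [zuyyuf]
2 Syncope: [zuyyuf] → [zyyf]
3 Progressive Voicing Assimilation: no change — [zyyf]

[zyyf]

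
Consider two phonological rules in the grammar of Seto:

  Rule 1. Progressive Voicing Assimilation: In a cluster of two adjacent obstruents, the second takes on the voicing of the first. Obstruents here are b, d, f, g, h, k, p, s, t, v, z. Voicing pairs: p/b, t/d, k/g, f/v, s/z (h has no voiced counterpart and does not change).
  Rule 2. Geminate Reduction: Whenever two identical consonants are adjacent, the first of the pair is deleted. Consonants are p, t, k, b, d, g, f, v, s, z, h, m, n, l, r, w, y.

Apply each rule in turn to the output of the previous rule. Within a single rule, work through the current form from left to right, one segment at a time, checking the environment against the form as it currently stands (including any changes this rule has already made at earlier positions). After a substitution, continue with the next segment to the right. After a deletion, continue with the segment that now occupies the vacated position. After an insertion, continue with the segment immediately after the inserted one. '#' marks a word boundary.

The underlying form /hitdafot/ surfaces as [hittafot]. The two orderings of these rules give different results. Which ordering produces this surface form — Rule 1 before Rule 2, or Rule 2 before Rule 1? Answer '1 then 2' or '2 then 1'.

2 then 1

Order 1 then 2:
  1 Progressive Voicing Assimilation: [hitdafot] → [hittafot]
  2 Geminate Reduction: [hittafot] → [hitafot]
  result: [hitafot]
Order 2 then 1:
  2 Geminate Reduction: no change — [hitdafot]
  1 Progressive Voicing Assimilation: [hitdafot] → [hittafot]
  result: [hittafot]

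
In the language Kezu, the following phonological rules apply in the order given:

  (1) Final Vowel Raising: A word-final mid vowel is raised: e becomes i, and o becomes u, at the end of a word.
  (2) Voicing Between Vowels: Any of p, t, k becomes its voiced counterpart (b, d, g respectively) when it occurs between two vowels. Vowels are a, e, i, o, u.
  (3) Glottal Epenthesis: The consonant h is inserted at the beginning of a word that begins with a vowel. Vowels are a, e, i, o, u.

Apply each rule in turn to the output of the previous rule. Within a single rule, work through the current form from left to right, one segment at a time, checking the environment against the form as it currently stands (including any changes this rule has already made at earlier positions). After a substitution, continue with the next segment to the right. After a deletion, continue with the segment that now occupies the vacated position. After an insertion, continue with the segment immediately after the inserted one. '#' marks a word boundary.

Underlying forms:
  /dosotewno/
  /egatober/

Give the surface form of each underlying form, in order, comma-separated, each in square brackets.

/dosotewno/:
  (1) Final Vowel Raising: [dosotewno] → [dosotewnu]
  (2) Voicing Between Vowels: [dosotewnu] → [dosodewnu]
  (3) Glottal Epenthesis: no change — [dosodewnu]
/egatober/:
  (1) Final Vowel Raising: no change — [egatober]
  (2) Voicing Between Vowels: [egatober] → [egadober]
  (3) Glottal Epenthesis: [egadober] → [hegadober]

[dosodewnu], [hegadober]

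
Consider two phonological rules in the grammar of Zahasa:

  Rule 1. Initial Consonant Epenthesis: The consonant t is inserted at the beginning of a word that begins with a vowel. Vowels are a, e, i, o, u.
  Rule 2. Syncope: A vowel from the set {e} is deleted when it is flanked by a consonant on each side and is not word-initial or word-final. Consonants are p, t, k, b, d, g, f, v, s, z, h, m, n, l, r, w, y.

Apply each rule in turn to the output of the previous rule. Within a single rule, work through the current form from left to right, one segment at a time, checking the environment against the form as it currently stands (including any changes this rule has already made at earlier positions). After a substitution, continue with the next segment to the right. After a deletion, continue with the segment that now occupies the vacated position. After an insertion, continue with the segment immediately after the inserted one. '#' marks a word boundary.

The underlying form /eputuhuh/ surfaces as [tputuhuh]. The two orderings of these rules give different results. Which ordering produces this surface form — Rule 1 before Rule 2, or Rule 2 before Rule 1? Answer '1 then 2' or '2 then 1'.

1 then 2

Order 1 then 2:
  1 Initial Consonant Epenthesis: [eputuhuh] → [teputuhuh]
  2 Syncope: [teputuhuh] → [tputuhuh]
  result: [tputuhuh]
Order 2 then 1:
  2 Syncope: no change — [eputuhuh]
  1 Initial Consonant Epenthesis: [eputuhuh] → [teputuhuh]
  result: [teputuhuh]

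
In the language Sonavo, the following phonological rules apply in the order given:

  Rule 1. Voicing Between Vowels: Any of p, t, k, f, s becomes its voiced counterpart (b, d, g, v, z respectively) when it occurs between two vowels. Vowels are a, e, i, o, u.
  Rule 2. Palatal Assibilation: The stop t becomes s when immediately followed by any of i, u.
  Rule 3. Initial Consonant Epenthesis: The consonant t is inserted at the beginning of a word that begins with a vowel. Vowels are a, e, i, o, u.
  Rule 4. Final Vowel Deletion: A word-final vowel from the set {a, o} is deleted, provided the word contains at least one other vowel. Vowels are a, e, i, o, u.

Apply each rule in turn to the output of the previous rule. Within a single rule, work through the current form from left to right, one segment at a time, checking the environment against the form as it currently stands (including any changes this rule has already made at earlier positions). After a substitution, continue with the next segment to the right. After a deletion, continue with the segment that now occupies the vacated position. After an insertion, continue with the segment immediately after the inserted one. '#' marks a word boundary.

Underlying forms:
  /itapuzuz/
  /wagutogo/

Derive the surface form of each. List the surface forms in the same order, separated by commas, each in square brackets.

/itapuzuz/:
  Rule 1 Voicing Between Vowels: [itapuzuz] → [idabuzuz]
  Rule 2 Palatal Assibilation: no change — [idabuzuz]
  Rule 3 Initial Consonant Epenthesis: [idabuzuz] → [tidabuzuz]
  Rule 4 Final Vowel Deletion: no change — [tidabuzuz]
/wagutogo/:
  Rule 1 Voicing Between Vowels: [wagutogo] → [wagudogo]
  Rule 2 Palatal Assibilation: no change — [wagudogo]
  Rule 3 Initial Consonant Epenthesis: no change — [wagudogo]
  Rule 4 Final Vowel Deletion: [wagudogo] → [wagudog]

[tidabuzuz], [wagudog]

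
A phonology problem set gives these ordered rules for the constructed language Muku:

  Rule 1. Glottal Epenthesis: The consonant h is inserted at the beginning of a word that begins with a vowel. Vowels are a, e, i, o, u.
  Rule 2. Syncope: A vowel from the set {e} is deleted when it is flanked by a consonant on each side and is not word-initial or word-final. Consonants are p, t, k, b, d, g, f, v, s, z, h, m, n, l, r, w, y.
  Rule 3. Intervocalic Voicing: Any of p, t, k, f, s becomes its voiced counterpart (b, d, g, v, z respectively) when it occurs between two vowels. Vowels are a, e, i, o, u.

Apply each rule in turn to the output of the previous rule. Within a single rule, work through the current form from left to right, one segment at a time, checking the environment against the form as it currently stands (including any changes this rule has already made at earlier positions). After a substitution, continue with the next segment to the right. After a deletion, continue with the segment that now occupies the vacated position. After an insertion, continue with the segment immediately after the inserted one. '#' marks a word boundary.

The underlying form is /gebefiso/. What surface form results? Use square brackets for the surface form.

[gbfizo]

Rule 1 Glottal Epenthesis: no change — [gebefiso]
Rule 2 Syncope: [gebefiso] → [gbfiso]
Rule 3 Intervocalic Voicing: [gbfiso] → [gbfizo]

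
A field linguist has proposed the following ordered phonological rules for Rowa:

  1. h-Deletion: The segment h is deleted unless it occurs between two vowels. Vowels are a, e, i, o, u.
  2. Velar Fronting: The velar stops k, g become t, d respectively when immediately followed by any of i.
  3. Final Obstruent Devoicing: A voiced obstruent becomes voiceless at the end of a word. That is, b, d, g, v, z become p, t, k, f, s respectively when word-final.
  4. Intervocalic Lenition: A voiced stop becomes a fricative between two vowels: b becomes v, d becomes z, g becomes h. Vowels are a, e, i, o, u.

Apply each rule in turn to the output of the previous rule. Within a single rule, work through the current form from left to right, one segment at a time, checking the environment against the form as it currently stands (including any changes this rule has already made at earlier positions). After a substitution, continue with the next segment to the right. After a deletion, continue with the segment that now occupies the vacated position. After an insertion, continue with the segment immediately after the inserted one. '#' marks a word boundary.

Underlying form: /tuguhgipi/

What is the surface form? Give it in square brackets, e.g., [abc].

[tuhuzipi]

1 h-Deletion: [tuguhgipi] → [tugugipi]
2 Velar Fronting: [tugugipi] → [tugudipi]
3 Final Obstruent Devoicing: no change — [tugudipi]
4 Intervocalic Lenition: [tugudipi] → [tuhuzipi]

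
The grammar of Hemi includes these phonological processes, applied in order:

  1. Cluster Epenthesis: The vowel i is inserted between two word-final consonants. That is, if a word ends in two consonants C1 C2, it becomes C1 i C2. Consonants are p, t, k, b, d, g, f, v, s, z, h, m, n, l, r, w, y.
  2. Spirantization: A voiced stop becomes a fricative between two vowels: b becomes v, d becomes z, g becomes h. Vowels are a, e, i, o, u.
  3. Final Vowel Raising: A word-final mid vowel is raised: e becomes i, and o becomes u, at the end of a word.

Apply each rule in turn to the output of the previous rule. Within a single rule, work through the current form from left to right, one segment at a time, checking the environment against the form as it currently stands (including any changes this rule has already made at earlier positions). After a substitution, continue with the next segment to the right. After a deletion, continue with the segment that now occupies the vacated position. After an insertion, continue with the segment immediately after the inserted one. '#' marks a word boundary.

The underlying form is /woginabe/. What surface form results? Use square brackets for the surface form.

1 Cluster Epenthesis: no change — [woginabe]
2 Spirantization: [woginabe] → [wohinave]
3 Final Vowel Raising: [wohinave] → [wohinavi]

[wohinavi]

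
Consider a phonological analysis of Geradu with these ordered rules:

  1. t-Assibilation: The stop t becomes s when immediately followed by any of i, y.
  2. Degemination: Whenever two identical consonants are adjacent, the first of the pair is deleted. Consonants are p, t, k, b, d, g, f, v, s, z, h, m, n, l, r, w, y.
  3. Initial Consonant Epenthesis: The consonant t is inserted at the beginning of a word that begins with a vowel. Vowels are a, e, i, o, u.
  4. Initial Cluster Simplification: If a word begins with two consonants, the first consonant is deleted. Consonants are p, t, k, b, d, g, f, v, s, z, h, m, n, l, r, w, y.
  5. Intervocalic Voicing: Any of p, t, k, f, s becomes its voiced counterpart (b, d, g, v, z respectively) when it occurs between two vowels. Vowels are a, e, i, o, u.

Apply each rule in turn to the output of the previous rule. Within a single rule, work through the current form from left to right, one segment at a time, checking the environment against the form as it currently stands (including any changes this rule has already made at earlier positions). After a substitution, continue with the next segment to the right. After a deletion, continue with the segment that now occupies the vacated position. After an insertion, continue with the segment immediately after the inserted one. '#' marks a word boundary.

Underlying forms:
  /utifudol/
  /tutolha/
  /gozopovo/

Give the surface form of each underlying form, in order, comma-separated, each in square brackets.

/utifudol/:
  1 t-Assibilation: [utifudol] → [usifudol]
  2 Degemination: no change — [usifudol]
  3 Initial Consonant Epenthesis: [usifudol] → [tusifudol]
  4 Initial Cluster Simplification: no change — [tusifudol]
  5 Intervocalic Voicing: [tusifudol] → [tuzivudol]
/tutolha/:
  1 t-Assibilation: no change — [tutolha]
  2 Degemination: no change — [tutolha]
  3 Initial Consonant Epenthesis: no change — [tutolha]
  4 Initial Cluster Simplification: no change — [tutolha]
  5 Intervocalic Voicing: [tutolha] → [tudolha]
/gozopovo/:
  1 t-Assibilation: no change — [gozopovo]
  2 Degemination: no change — [gozopovo]
  3 Initial Consonant Epenthesis: no change — [gozopovo]
  4 Initial Cluster Simplification: no change — [gozopovo]
  5 Intervocalic Voicing: [gozopovo] → [gozobovo]

[tuzivudol], [tudolha], [gozobovo]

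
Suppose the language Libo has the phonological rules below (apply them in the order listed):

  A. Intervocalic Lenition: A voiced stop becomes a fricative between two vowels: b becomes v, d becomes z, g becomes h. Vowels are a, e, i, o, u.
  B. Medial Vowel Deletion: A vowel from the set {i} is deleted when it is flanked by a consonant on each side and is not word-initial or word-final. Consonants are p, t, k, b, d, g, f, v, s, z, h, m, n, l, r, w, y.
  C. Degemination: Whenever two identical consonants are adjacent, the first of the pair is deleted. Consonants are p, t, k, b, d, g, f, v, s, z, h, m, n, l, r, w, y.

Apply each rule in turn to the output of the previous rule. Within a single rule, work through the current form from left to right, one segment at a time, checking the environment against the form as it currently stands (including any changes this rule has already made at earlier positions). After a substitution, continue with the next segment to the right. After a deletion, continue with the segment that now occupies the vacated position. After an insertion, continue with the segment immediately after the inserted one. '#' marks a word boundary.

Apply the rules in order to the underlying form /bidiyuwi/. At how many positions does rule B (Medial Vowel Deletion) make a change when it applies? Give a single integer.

A Intervocalic Lenition: [bidiyuwi] → [biziyuwi]
B Medial Vowel Deletion: [biziyuwi] → [bzyuwi]
C Degemination: no change — [bzyuwi]
Rule B changed 2 position(s).

2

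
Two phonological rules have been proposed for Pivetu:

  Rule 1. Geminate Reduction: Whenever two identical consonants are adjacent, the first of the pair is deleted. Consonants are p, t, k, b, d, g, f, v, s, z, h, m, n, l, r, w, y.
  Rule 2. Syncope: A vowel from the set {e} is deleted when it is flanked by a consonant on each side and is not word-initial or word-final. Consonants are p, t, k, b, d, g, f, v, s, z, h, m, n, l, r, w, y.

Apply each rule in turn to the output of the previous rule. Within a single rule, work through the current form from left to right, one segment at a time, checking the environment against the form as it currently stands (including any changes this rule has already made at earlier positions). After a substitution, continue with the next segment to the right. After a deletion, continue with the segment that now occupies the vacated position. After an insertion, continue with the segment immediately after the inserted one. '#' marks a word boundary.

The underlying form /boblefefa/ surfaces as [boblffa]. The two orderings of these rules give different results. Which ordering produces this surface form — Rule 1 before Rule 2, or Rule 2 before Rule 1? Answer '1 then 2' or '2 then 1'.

1 then 2

Order 1 then 2:
  1 Geminate Reduction: no change — [boblefefa]
  2 Syncope: [boblefefa] → [boblffa]
  result: [boblffa]
Order 2 then 1:
  2 Syncope: [boblefefa] → [boblffa]
  1 Geminate Reduction: [boblffa] → [boblfa]
  result: [boblfa]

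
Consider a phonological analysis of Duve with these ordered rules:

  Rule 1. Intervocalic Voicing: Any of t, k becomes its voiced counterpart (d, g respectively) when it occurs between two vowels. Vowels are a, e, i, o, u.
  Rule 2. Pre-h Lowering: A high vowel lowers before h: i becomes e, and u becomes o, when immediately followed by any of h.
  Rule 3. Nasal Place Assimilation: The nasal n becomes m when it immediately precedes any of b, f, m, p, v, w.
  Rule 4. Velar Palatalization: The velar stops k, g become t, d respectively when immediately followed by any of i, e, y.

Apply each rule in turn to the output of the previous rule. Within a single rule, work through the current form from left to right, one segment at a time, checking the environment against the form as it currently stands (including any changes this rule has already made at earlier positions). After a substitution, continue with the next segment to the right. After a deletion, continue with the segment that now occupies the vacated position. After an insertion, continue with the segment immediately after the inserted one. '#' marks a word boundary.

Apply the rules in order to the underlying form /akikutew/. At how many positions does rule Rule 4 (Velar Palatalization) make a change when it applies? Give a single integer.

1

Rule 1 Intervocalic Voicing: [akikutew] → [agigudew]
Rule 2 Pre-h Lowering: no change — [agigudew]
Rule 3 Nasal Place Assimilation: no change — [agigudew]
Rule 4 Velar Palatalization: [agigudew] → [adigudew]
Rule Rule 4 changed 1 position(s).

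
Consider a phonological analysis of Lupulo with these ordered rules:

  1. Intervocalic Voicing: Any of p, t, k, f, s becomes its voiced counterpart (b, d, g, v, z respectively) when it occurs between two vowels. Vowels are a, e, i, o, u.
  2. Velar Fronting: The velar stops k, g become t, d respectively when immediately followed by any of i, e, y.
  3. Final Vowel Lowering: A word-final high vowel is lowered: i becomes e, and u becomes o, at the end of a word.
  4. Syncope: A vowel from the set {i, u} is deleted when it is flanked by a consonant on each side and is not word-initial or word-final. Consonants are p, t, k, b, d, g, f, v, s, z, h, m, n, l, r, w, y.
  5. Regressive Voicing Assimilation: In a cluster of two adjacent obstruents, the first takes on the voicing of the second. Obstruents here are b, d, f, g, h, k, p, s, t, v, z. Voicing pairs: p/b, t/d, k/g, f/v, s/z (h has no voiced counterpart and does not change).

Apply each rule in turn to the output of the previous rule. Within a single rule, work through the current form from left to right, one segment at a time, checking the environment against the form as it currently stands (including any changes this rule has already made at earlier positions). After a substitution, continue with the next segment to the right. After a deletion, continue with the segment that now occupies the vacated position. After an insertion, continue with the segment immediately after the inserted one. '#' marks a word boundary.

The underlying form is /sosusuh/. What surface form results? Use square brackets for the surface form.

1 Intervocalic Voicing: [sosusuh] → [sozuzuh]
2 Velar Fronting: no change — [sozuzuh]
3 Final Vowel Lowering: no change — [sozuzuh]
4 Syncope: [sozuzuh] → [sozzh]
5 Regressive Voicing Assimilation: [sozzh] → [sozsh]

[sozsh]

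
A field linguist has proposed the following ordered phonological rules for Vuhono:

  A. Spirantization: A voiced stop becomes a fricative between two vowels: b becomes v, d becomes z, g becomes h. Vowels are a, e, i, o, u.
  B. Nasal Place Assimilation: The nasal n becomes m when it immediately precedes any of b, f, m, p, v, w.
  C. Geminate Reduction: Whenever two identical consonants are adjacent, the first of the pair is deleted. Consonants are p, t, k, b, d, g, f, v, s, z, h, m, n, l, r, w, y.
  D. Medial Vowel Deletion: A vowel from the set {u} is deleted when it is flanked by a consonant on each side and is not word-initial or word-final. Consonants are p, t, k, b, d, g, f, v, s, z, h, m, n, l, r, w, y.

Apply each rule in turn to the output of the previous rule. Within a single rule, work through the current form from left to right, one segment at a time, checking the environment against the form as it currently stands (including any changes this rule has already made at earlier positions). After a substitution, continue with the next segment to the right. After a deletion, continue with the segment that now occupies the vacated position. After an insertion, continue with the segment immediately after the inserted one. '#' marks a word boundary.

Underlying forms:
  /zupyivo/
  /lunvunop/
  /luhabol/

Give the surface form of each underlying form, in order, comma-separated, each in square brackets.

[zpyivo], [lmvnop], [lhavol]

/zupyivo/:
  A Spirantization: no change — [zupyivo]
  B Nasal Place Assimilation: no change — [zupyivo]
  C Geminate Reduction: no change — [zupyivo]
  D Medial Vowel Deletion: [zupyivo] → [zpyivo]
/lunvunop/:
  A Spirantization: no change — [lunvunop]
  B Nasal Place Assimilation: [lunvunop] → [lumvunop]
  C Geminate Reduction: no change — [lumvunop]
  D Medial Vowel Deletion: [lumvunop] → [lmvnop]
/luhabol/:
  A Spirantization: [luhabol] → [luhavol]
  B Nasal Place Assimilation: no change — [luhavol]
  C Geminate Reduction: no change — [luhavol]
  D Medial Vowel Deletion: [luhavol] → [lhavol]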